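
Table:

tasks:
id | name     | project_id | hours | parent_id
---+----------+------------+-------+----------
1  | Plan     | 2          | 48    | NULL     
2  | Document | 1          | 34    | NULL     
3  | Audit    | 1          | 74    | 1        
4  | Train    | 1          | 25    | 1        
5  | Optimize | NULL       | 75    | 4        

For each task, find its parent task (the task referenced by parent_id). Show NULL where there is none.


This is a self-join: tasks is joined to a second copy of itself, matching each row's parent_id to another row's id. Use LEFT JOIN so rows with parent_id=NULL are kept.
  - task 1 (Plan): parent_id=NULL -> NULL
  - task 2 (Document): parent_id=NULL -> NULL
  - task 3 (Audit): parent_id=1 -> Plan
  - task 4 (Train): parent_id=1 -> Plan
  - task 5 (Optimize): parent_id=4 -> Train

SQL:
SELECT a.name AS item, b.name AS parent
FROM tasks a
LEFT JOIN tasks b ON a.parent_id = b.id

Result:
item     | parent
---------+-------
Plan     | NULL  
Document | NULL  
Audit    | Plan  
Train    | Plan  
Optimize | Train 


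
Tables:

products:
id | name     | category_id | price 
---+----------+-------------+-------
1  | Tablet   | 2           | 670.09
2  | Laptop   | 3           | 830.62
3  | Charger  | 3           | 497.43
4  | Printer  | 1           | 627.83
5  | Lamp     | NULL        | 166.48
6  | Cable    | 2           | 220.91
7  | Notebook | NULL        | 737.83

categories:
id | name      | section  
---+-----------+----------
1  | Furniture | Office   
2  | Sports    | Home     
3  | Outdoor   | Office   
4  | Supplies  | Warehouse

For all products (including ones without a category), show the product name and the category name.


LEFT JOIN keeps every row from products (the left table); where category_id has no match in categories, the category columns become NULL. Walk through each product:
  - product 1 (Tablet): category_id=2 -> matches Sports
  - product 2 (Laptop): category_id=3 -> matches Outdoor
  - product 3 (Charger): category_id=3 -> matches Outdoor
  - product 4 (Printer): category_id=1 -> matches Furniture
  - product 5 (Lamp): category_id=NULL, no match -> kept with NULL
  - product 6 (Cable): category_id=2 -> matches Sports
  - product 7 (Notebook): category_id=NULL, no match -> kept with NULL
All 7 rows appear; 2 have NULL category.

SQL:
SELECT a.name, b.name AS category
FROM products a
LEFT JOIN categories b ON a.category_id = b.id

Result:
name     | category 
---------+----------
Tablet   | Sports   
Laptop   | Outdoor  
Charger  | Outdoor  
Printer  | Furniture
Lamp     | NULL     
Cable    | Sports   
Notebook | NULL     


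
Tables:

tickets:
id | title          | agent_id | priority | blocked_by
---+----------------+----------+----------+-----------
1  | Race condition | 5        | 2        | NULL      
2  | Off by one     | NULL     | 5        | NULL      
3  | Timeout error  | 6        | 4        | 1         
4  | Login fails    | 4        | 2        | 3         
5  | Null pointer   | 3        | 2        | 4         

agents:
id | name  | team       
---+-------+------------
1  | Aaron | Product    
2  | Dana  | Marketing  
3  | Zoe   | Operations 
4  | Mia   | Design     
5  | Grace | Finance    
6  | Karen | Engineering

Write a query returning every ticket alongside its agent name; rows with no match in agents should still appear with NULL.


LEFT JOIN keeps every row from tickets (the left table); where agent_id has no match in agents, the agent columns become NULL. Walk through each ticket:
  - ticket 1 (Race condition): agent_id=5 -> matches Grace
  - ticket 2 (Off by one): agent_id=NULL, no match -> kept with NULL
  - ticket 3 (Timeout error): agent_id=6 -> matches Karen
  - ticket 4 (Login fails): agent_id=4 -> matches Mia
  - ticket 5 (Null pointer): agent_id=3 -> matches Zoe
All 5 rows appear; 1 has NULL agent.

SQL:
SELECT a.title, b.name AS agent
FROM tickets a
LEFT JOIN agents b ON a.agent_id = b.id

Result:
title          | agent
---------------+------
Race condition | Grace
Off by one     | NULL 
Timeout error  | Karen
Login fails    | Mia  
Null pointer   | Zoe  


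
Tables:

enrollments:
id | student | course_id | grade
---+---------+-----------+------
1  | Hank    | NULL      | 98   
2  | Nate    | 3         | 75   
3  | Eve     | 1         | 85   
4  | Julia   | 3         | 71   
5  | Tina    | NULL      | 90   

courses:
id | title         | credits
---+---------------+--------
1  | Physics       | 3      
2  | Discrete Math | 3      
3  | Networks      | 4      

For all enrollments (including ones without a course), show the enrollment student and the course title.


LEFT JOIN keeps every row from enrollments (the left table); where course_id has no match in courses, the course columns become NULL. Walk through each enrollment:
  - enrollment 1 (Hank): course_id=NULL, no match -> kept with NULL
  - enrollment 2 (Nate): course_id=3 -> matches Networks
  - enrollment 3 (Eve): course_id=1 -> matches Physics
  - enrollment 4 (Julia): course_id=3 -> matches Networks
  - enrollment 5 (Tina): course_id=NULL, no match -> kept with NULL
All 5 rows appear; 2 have NULL course.

SQL:
SELECT a.student, b.title AS course
FROM enrollments a
LEFT JOIN courses b ON a.course_id = b.id

Result:
student | course  
--------+---------
Hank    | NULL    
Nate    | Networks
Eve     | Physics 
Julia   | Networks
Tina    | NULL    


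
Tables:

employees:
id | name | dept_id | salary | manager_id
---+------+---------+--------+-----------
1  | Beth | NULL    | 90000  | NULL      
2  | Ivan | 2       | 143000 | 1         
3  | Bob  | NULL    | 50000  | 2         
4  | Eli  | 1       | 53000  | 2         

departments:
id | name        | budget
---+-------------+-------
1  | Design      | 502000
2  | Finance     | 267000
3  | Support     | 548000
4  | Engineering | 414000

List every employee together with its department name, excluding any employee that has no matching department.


INNER JOIN keeps only employees rows whose dept_id matches an id in departments. Walk through each employee:
  - employee 1 (Beth): dept_id=NULL, no match -> dropped
  - employee 2 (Ivan): dept_id=2 -> matches Finance
  - employee 3 (Bob): dept_id=NULL, no match -> dropped
  - employee 4 (Eli): dept_id=1 -> matches Design
So 2 of 4 rows are dropped.

SQL:
SELECT a.name, b.name AS department
FROM employees a
INNER JOIN departments b ON a.dept_id = b.id

Result:
name | department
-----+-----------
Ivan | Finance   
Eli  | Design    


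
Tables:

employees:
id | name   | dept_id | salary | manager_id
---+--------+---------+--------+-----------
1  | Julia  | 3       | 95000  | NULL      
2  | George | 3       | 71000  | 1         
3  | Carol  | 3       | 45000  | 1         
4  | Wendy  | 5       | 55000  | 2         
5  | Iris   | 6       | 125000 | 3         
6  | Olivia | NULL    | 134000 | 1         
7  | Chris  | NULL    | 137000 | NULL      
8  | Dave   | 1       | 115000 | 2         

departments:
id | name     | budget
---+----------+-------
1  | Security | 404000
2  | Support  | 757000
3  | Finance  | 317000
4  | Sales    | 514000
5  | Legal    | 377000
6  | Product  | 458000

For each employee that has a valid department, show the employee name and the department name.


INNER JOIN keeps only employees rows whose dept_id matches an id in departments. Walk through each employee:
  - employee 1 (Julia): dept_id=3 -> matches Finance
  - employee 2 (George): dept_id=3 -> matches Finance
  - employee 3 (Carol): dept_id=3 -> matches Finance
  - employee 4 (Wendy): dept_id=5 -> matches Legal
  - employee 5 (Iris): dept_id=6 -> matches Product
  - employee 6 (Olivia): dept_id=NULL, no match -> dropped
  - employee 7 (Chris): dept_id=NULL, no match -> dropped
  - employee 8 (Dave): dept_id=1 -> matches Security
So 2 of 8 rows are dropped.

SQL:
SELECT a.name, b.name AS department
FROM employees a
INNER JOIN departments b ON a.dept_id = b.id

Result:
name   | department
-------+-----------
Julia  | Finance   
George | Finance   
Carol  | Finance   
Wendy  | Legal     
Iris   | Product   
Dave   | Security  


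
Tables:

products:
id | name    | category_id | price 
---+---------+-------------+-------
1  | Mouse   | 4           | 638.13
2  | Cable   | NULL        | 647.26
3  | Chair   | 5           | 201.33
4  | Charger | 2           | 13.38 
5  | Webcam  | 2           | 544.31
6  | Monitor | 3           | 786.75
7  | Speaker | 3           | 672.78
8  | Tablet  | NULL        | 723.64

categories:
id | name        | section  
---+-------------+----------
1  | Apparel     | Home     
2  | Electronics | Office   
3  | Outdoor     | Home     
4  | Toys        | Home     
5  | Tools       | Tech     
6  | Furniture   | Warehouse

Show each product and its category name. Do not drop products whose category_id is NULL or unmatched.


LEFT JOIN keeps every row from products (the left table); where category_id has no match in categories, the category columns become NULL. Walk through each product:
  - product 1 (Mouse): category_id=4 -> matches Toys
  - product 2 (Cable): category_id=NULL, no match -> kept with NULL
  - product 3 (Chair): category_id=5 -> matches Tools
  - product 4 (Charger): category_id=2 -> matches Electronics
  - product 5 (Webcam): category_id=2 -> matches Electronics
  - product 6 (Monitor): category_id=3 -> matches Outdoor
  - product 7 (Speaker): category_id=3 -> matches Outdoor
  - product 8 (Tablet): category_id=NULL, no match -> kept with NULL
All 8 rows appear; 2 have NULL category.

SQL:
SELECT a.name, b.name AS category
FROM products a
LEFT JOIN categories b ON a.category_id = b.id

Result:
name    | category   
--------+------------
Mouse   | Toys       
Cable   | NULL       
Chair   | Tools      
Charger | Electronics
Webcam  | Electronics
Monitor | Outdoor    
Speaker | Outdoor    
Tablet  | NULL       


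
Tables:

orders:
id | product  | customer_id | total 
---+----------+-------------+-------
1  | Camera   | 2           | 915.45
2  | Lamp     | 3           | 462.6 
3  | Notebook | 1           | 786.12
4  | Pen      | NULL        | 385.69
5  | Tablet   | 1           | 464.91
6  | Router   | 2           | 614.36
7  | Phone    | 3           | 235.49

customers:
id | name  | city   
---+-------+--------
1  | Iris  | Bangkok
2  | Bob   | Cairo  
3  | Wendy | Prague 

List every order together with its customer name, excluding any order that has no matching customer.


INNER JOIN keeps only orders rows whose customer_id matches an id in customers. Walk through each order:
  - order 1 (Camera): customer_id=2 -> matches Bob
  - order 2 (Lamp): customer_id=3 -> matches Wendy
  - order 3 (Notebook): customer_id=1 -> matches Iris
  - order 4 (Pen): customer_id=NULL, no match -> dropped
  - order 5 (Tablet): customer_id=1 -> matches Iris
  - order 6 (Router): customer_id=2 -> matches Bob
  - order 7 (Phone): customer_id=3 -> matches Wendy
So 1 of 7 rows is dropped.

SQL:
SELECT a.product, b.name AS customer
FROM orders a
INNER JOIN customers b ON a.customer_id = b.id

Result:
product  | customer
---------+---------
Camera   | Bob     
Lamp     | Wendy   
Notebook | Iris    
Tablet   | Iris    
Router   | Bob     
Phone    | Wendy   


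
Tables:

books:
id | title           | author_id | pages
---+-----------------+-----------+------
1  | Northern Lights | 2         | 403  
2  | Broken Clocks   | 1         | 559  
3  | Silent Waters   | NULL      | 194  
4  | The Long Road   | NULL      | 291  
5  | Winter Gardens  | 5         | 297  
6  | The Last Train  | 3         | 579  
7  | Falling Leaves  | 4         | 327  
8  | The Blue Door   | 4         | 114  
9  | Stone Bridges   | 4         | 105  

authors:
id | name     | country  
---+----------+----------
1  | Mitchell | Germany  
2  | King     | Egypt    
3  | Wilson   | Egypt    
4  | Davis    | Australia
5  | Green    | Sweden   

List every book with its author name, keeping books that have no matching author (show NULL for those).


LEFT JOIN keeps every row from books (the left table); where author_id has no match in authors, the author columns become NULL. Walk through each book:
  - book 1 (Northern Lights): author_id=2 -> matches King
  - book 2 (Broken Clocks): author_id=1 -> matches Mitchell
  - book 3 (Silent Waters): author_id=NULL, no match -> kept with NULL
  - book 4 (The Long Road): author_id=NULL, no match -> kept with NULL
  - book 5 (Winter Gardens): author_id=5 -> matches Green
  - book 6 (The Last Train): author_id=3 -> matches Wilson
  - book 7 (Falling Leaves): author_id=4 -> matches Davis
  - book 8 (The Blue Door): author_id=4 -> matches Davis
  - book 9 (Stone Bridges): author_id=4 -> matches Davis
All 9 rows appear; 2 have NULL author.

SQL:
SELECT a.title, b.name AS author
FROM books a
LEFT JOIN authors b ON a.author_id = b.id

Result:
title           | author  
----------------+---------
Northern Lights | King    
Broken Clocks   | Mitchell
Silent Waters   | NULL    
The Long Road   | NULL    
Winter Gardens  | Green   
The Last Train  | Wilson  
Falling Leaves  | Davis   
The Blue Door   | Davis   
Stone Bridges   | Davis   


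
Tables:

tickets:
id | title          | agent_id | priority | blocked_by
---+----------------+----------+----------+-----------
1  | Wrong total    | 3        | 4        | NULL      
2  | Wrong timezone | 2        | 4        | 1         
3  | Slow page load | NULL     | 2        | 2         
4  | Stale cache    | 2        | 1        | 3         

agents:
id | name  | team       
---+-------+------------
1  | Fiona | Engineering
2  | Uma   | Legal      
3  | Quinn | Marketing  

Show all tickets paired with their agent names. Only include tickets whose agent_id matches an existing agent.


INNER JOIN keeps only tickets rows whose agent_id matches an id in agents. Walk through each ticket:
  - ticket 1 (Wrong total): agent_id=3 -> matches Quinn
  - ticket 2 (Wrong timezone): agent_id=2 -> matches Uma
  - ticket 3 (Slow page load): agent_id=NULL, no match -> dropped
  - ticket 4 (Stale cache): agent_id=2 -> matches Uma
So 1 of 4 rows is dropped.

SQL:
SELECT a.title, b.name AS agent
FROM tickets a
INNER JOIN agents b ON a.agent_id = b.id

Result:
title          | agent
---------------+------
Wrong total    | Quinn
Wrong timezone | Uma  
Stale cache    | Uma  


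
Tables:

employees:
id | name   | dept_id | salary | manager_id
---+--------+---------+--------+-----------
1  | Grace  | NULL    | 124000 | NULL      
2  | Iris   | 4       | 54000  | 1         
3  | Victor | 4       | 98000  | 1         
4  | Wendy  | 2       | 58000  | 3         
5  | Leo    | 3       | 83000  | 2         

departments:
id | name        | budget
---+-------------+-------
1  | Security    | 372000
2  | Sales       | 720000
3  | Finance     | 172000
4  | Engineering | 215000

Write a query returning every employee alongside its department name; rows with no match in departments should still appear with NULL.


LEFT JOIN keeps every row from employees (the left table); where dept_id has no match in departments, the department columns become NULL. Walk through each employee:
  - employee 1 (Grace): dept_id=NULL, no match -> kept with NULL
  - employee 2 (Iris): dept_id=4 -> matches Engineering
  - employee 3 (Victor): dept_id=4 -> matches Engineering
  - employee 4 (Wendy): dept_id=2 -> matches Sales
  - employee 5 (Leo): dept_id=3 -> matches Finance
All 5 rows appear; 1 has NULL department.

SQL:
SELECT a.name, b.name AS department
FROM employees a
LEFT JOIN departments b ON a.dept_id = b.id

Result:
name   | department 
-------+------------
Grace  | NULL       
Iris   | Engineering
Victor | Engineering
Wendy  | Sales      
Leo    | Finance    


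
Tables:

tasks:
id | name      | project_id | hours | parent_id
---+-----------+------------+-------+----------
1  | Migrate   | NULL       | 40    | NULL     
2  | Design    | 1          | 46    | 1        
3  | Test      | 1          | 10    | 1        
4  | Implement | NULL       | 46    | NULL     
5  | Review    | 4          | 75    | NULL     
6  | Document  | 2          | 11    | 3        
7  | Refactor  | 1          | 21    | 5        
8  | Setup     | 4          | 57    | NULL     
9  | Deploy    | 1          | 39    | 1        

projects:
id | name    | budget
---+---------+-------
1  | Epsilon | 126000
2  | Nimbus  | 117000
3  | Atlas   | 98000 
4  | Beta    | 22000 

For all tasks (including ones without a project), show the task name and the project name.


LEFT JOIN keeps every row from tasks (the left table); where project_id has no match in projects, the project columns become NULL. Walk through each task:
  - task 1 (Migrate): project_id=NULL, no match -> kept with NULL
  - task 2 (Design): project_id=1 -> matches Epsilon
  - task 3 (Test): project_id=1 -> matches Epsilon
  - task 4 (Implement): project_id=NULL, no match -> kept with NULL
  - task 5 (Review): project_id=4 -> matches Beta
  - task 6 (Document): project_id=2 -> matches Nimbus
  - task 7 (Refactor): project_id=1 -> matches Epsilon
  - task 8 (Setup): project_id=4 -> matches Beta
  - task 9 (Deploy): project_id=1 -> matches Epsilon
All 9 rows appear; 2 have NULL project.

SQL:
SELECT a.name, b.name AS project
FROM tasks a
LEFT JOIN projects b ON a.project_id = b.id

Result:
name      | project
----------+--------
Migrate   | NULL   
Design    | Epsilon
Test      | Epsilon
Implement | NULL   
Review    | Beta   
Document  | Nimbus 
Refactor  | Epsilon
Setup     | Beta   
Deploy    | Epsilon


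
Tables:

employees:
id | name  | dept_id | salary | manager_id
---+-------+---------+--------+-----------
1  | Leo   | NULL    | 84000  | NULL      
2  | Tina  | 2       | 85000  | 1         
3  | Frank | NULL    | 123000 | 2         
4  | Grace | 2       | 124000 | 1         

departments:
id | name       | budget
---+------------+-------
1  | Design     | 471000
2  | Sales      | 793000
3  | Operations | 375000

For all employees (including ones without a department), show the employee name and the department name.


LEFT JOIN keeps every row from employees (the left table); where dept_id has no match in departments, the department columns become NULL. Walk through each employee:
  - employee 1 (Leo): dept_id=NULL, no match -> kept with NULL
  - employee 2 (Tina): dept_id=2 -> matches Sales
  - employee 3 (Frank): dept_id=NULL, no match -> kept with NULL
  - employee 4 (Grace): dept_id=2 -> matches Sales
All 4 rows appear; 2 have NULL department.

SQL:
SELECT a.name, b.name AS department
FROM employees a
LEFT JOIN departments b ON a.dept_id = b.id

Result:
name  | department
------+-----------
Leo   | NULL      
Tina  | Sales     
Frank | NULL      
Grace | Sales     


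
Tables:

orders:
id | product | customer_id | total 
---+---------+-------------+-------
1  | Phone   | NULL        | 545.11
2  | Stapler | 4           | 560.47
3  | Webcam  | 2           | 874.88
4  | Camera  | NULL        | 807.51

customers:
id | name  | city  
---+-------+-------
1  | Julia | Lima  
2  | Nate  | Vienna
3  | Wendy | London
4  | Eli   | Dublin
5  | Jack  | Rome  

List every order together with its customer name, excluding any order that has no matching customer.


INNER JOIN keeps only orders rows whose customer_id matches an id in customers. Walk through each order:
  - order 1 (Phone): customer_id=NULL, no match -> dropped
  - order 2 (Stapler): customer_id=4 -> matches Eli
  - order 3 (Webcam): customer_id=2 -> matches Nate
  - order 4 (Camera): customer_id=NULL, no match -> dropped
So 2 of 4 rows are dropped.

SQL:
SELECT a.product, b.name AS customer
FROM orders a
INNER JOIN customers b ON a.customer_id = b.id

Result:
product | customer
--------+---------
Stapler | Eli     
Webcam  | Nate    


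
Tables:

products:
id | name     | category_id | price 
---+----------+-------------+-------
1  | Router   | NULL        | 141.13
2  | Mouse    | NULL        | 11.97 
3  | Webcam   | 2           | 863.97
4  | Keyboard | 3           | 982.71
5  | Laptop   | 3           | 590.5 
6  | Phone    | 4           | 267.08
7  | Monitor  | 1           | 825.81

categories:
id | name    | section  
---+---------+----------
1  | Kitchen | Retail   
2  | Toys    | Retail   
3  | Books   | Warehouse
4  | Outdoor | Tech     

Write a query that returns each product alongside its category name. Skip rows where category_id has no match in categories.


INNER JOIN keeps only products rows whose category_id matches an id in categories. Walk through each product:
  - product 1 (Router): category_id=NULL, no match -> dropped
  - product 2 (Mouse): category_id=NULL, no match -> dropped
  - product 3 (Webcam): category_id=2 -> matches Toys
  - product 4 (Keyboard): category_id=3 -> matches Books
  - product 5 (Laptop): category_id=3 -> matches Books
  - product 6 (Phone): category_id=4 -> matches Outdoor
  - product 7 (Monitor): category_id=1 -> matches Kitchen
So 2 of 7 rows are dropped.

SQL:
SELECT a.name, b.name AS category
FROM products a
INNER JOIN categories b ON a.category_id = b.id

Result:
name     | category
---------+---------
Webcam   | Toys    
Keyboard | Books   
Laptop   | Books   
Phone    | Outdoor 
Monitor  | Kitchen 


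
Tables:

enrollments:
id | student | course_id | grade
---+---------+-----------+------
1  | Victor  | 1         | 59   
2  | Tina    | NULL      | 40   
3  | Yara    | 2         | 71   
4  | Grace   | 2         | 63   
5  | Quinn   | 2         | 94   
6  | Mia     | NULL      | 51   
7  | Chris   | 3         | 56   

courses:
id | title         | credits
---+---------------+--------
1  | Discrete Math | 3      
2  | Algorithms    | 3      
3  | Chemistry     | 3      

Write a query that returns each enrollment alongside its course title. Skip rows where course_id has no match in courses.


INNER JOIN keeps only enrollments rows whose course_id matches an id in courses. Walk through each enrollment:
  - enrollment 1 (Victor): course_id=1 -> matches Discrete Math
  - enrollment 2 (Tina): course_id=NULL, no match -> dropped
  - enrollment 3 (Yara): course_id=2 -> matches Algorithms
  - enrollment 4 (Grace): course_id=2 -> matches Algorithms
  - enrollment 5 (Quinn): course_id=2 -> matches Algorithms
  - enrollment 6 (Mia): course_id=NULL, no match -> dropped
  - enrollment 7 (Chris): course_id=3 -> matches Chemistry
So 2 of 7 rows are dropped.

SQL:
SELECT a.student, b.title AS course
FROM enrollments a
INNER JOIN courses b ON a.course_id = b.id

Result:
student | course       
--------+--------------
Victor  | Discrete Math
Yara    | Algorithms   
Grace   | Algorithms   
Quinn   | Algorithms   
Chris   | Chemistry    


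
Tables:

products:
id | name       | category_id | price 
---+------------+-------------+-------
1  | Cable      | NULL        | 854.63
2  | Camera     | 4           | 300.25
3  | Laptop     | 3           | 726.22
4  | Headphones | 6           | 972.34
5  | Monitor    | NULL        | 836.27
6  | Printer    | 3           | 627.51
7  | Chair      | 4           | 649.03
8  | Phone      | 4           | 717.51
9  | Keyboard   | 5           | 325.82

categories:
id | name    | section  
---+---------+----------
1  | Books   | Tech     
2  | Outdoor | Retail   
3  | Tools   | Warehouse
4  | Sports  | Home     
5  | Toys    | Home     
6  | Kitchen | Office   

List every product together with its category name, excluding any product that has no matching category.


INNER JOIN keeps only products rows whose category_id matches an id in categories. Walk through each product:
  - product 1 (Cable): category_id=NULL, no match -> dropped
  - product 2 (Camera): category_id=4 -> matches Sports
  - product 3 (Laptop): category_id=3 -> matches Tools
  - product 4 (Headphones): category_id=6 -> matches Kitchen
  - product 5 (Monitor): category_id=NULL, no match -> dropped
  - product 6 (Printer): category_id=3 -> matches Tools
  - product 7 (Chair): category_id=4 -> matches Sports
  - product 8 (Phone): category_id=4 -> matches Sports
  - product 9 (Keyboard): category_id=5 -> matches Toys
So 2 of 9 rows are dropped.

SQL:
SELECT a.name, b.name AS category
FROM products a
INNER JOIN categories b ON a.category_id = b.id

Result:
name       | category
-----------+---------
Camera     | Sports  
Laptop     | Tools   
Headphones | Kitchen 
Printer    | Tools   
Chair      | Sports  
Phone      | Sports  
Keyboard   | Toys    


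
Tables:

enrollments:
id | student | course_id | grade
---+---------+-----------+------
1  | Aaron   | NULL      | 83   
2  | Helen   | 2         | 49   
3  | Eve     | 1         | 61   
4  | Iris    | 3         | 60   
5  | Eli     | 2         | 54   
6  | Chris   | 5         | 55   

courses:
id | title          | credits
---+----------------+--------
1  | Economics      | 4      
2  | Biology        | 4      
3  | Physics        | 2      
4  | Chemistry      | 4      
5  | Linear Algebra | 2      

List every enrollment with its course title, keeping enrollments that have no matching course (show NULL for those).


LEFT JOIN keeps every row from enrollments (the left table); where course_id has no match in courses, the course columns become NULL. Walk through each enrollment:
  - enrollment 1 (Aaron): course_id=NULL, no match -> kept with NULL
  - enrollment 2 (Helen): course_id=2 -> matches Biology
  - enrollment 3 (Eve): course_id=1 -> matches Economics
  - enrollment 4 (Iris): course_id=3 -> matches Physics
  - enrollment 5 (Eli): course_id=2 -> matches Biology
  - enrollment 6 (Chris): course_id=5 -> matches Linear Algebra
All 6 rows appear; 1 has NULL course.

SQL:
SELECT a.student, b.title AS course
FROM enrollments a
LEFT JOIN courses b ON a.course_id = b.id

Result:
student | course        
--------+---------------
Aaron   | NULL          
Helen   | Biology       
Eve     | Economics     
Iris    | Physics       
Eli     | Biology       
Chris   | Linear Algebra


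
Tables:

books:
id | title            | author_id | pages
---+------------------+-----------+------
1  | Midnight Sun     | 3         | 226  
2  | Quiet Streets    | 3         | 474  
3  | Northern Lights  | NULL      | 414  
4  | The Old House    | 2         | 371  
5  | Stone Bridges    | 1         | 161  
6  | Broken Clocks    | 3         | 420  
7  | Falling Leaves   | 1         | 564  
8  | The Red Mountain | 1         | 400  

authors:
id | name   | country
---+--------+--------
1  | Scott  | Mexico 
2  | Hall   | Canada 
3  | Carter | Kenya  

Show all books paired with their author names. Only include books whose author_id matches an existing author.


INNER JOIN keeps only books rows whose author_id matches an id in authors. Walk through each book:
  - book 1 (Midnight Sun): author_id=3 -> matches Carter
  - book 2 (Quiet Streets): author_id=3 -> matches Carter
  - book 3 (Northern Lights): author_id=NULL, no match -> dropped
  - book 4 (The Old House): author_id=2 -> matches Hall
  - book 5 (Stone Bridges): author_id=1 -> matches Scott
  - book 6 (Broken Clocks): author_id=3 -> matches Carter
  - book 7 (Falling Leaves): author_id=1 -> matches Scott
  - book 8 (The Red Mountain): author_id=1 -> matches Scott
So 1 of 8 rows is dropped.

SQL:
SELECT a.title, b.name AS author
FROM books a
INNER JOIN authors b ON a.author_id = b.id

Result:
title            | author
-----------------+-------
Midnight Sun     | Carter
Quiet Streets    | Carter
The Old House    | Hall  
Stone Bridges    | Scott 
Broken Clocks    | Carter
Falling Leaves   | Scott 
The Red Mountain | Scott 


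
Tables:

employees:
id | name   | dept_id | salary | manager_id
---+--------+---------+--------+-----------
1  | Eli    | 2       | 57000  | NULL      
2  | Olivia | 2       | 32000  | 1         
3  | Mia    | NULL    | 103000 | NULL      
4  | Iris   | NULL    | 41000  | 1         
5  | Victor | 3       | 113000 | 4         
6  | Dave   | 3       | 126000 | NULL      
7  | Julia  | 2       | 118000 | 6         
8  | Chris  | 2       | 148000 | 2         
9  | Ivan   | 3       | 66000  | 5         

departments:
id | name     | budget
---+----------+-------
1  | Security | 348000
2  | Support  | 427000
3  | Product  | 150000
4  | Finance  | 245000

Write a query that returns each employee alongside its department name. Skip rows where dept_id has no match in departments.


INNER JOIN keeps only employees rows whose dept_id matches an id in departments. Walk through each employee:
  - employee 1 (Eli): dept_id=2 -> matches Support
  - employee 2 (Olivia): dept_id=2 -> matches Support
  - employee 3 (Mia): dept_id=NULL, no match -> dropped
  - employee 4 (Iris): dept_id=NULL, no match -> dropped
  - employee 5 (Victor): dept_id=3 -> matches Product
  - employee 6 (Dave): dept_id=3 -> matches Product
  - employee 7 (Julia): dept_id=2 -> matches Support
  - employee 8 (Chris): dept_id=2 -> matches Support
  - employee 9 (Ivan): dept_id=3 -> matches Product
So 2 of 9 rows are dropped.

SQL:
SELECT a.name, b.name AS department
FROM employees a
INNER JOIN departments b ON a.dept_id = b.id

Result:
name   | department
-------+-----------
Eli    | Support   
Olivia | Support   
Victor | Product   
Dave   | Product   
Julia  | Support   
Chris  | Support   
Ivan   | Product   


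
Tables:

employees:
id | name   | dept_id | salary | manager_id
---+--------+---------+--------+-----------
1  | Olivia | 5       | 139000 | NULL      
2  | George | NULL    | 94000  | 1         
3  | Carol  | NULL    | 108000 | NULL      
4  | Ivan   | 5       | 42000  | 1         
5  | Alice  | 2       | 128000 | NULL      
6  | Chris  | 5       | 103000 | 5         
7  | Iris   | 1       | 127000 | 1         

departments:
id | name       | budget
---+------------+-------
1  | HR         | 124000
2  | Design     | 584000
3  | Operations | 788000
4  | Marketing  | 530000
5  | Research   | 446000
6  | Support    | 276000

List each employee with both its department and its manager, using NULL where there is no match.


Two LEFT JOINs from the same base table employees: one to departments via dept_id, one to employees itself via manager_id. Both are LEFT so every employee is preserved.
Match against departments:
  - employee 1 (Olivia): dept_id=5 -> matches Research
  - employee 2 (George): dept_id=NULL, no match -> kept with NULL
  - employee 3 (Carol): dept_id=NULL, no match -> kept with NULL
  - employee 4 (Ivan): dept_id=5 -> matches Research
  - employee 5 (Alice): dept_id=2 -> matches Design
  - employee 6 (Chris): dept_id=5 -> matches Research
  - employee 7 (Iris): dept_id=1 -> matches HR
Match against employees (self):
  - employee 1 (Olivia): manager_id=NULL -> NULL
  - employee 2 (George): manager_id=1 -> Olivia
  - employee 3 (Carol): manager_id=NULL -> NULL
  - employee 4 (Ivan): manager_id=1 -> Olivia
  - employee 5 (Alice): manager_id=NULL -> NULL
  - employee 6 (Chris): manager_id=5 -> Alice
  - employee 7 (Iris): manager_id=1 -> Olivia

SQL:
SELECT a.name, b.name AS department, c.name AS manager
FROM employees a
LEFT JOIN departments b ON a.dept_id = b.id
LEFT JOIN employees c ON a.manager_id = c.id

Result:
name   | department | manager
-------+------------+--------
Olivia | Research   | NULL   
George | NULL       | Olivia 
Carol  | NULL       | NULL   
Ivan   | Research   | Olivia 
Alice  | Design     | NULL   
Chris  | Research   | Alice  
Iris   | HR         | Olivia 


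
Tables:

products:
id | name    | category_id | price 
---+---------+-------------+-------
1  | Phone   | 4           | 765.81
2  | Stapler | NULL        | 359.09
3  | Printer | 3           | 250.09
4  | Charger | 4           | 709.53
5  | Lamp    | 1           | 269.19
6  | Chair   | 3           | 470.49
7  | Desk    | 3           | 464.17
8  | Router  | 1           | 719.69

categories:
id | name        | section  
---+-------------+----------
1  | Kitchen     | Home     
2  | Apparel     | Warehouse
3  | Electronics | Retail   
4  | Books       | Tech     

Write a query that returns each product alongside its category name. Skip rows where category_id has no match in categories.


INNER JOIN keeps only products rows whose category_id matches an id in categories. Walk through each product:
  - product 1 (Phone): category_id=4 -> matches Books
  - product 2 (Stapler): category_id=NULL, no match -> dropped
  - product 3 (Printer): category_id=3 -> matches Electronics
  - product 4 (Charger): category_id=4 -> matches Books
  - product 5 (Lamp): category_id=1 -> matches Kitchen
  - product 6 (Chair): category_id=3 -> matches Electronics
  - product 7 (Desk): category_id=3 -> matches Electronics
  - product 8 (Router): category_id=1 -> matches Kitchen
So 1 of 8 rows is dropped.

SQL:
SELECT a.name, b.name AS category
FROM products a
INNER JOIN categories b ON a.category_id = b.id

Result:
name    | category   
--------+------------
Phone   | Books      
Printer | Electronics
Charger | Books      
Lamp    | Kitchen    
Chair   | Electronics
Desk    | Electronics
Router  | Kitchen    


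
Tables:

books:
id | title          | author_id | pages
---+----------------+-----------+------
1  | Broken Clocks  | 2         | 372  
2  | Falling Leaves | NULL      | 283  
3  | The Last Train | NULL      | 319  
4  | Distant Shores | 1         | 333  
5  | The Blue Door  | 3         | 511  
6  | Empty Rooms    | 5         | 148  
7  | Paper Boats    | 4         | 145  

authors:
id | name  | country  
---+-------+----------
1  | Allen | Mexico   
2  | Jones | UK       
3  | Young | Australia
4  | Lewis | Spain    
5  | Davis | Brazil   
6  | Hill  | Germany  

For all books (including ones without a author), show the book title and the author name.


LEFT JOIN keeps every row from books (the left table); where author_id has no match in authors, the author columns become NULL. Walk through each book:
  - book 1 (Broken Clocks): author_id=2 -> matches Jones
  - book 2 (Falling Leaves): author_id=NULL, no match -> kept with NULL
  - book 3 (The Last Train): author_id=NULL, no match -> kept with NULL
  - book 4 (Distant Shores): author_id=1 -> matches Allen
  - book 5 (The Blue Door): author_id=3 -> matches Young
  - book 6 (Empty Rooms): author_id=5 -> matches Davis
  - book 7 (Paper Boats): author_id=4 -> matches Lewis
All 7 rows appear; 2 have NULL author.

SQL:
SELECT a.title, b.name AS author
FROM books a
LEFT JOIN authors b ON a.author_id = b.id

Result:
title          | author
---------------+-------
Broken Clocks  | Jones 
Falling Leaves | NULL  
The Last Train | NULL  
Distant Shores | Allen 
The Blue Door  | Young 
Empty Rooms    | Davis 
Paper Boats    | Lewis 


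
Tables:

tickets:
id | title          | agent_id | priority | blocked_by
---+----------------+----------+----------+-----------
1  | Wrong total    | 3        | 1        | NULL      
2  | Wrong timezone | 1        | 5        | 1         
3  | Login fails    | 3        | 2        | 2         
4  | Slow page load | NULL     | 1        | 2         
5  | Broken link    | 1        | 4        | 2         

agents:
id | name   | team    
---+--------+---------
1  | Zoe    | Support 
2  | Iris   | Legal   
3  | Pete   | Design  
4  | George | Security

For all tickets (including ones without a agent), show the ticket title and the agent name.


LEFT JOIN keeps every row from tickets (the left table); where agent_id has no match in agents, the agent columns become NULL. Walk through each ticket:
  - ticket 1 (Wrong total): agent_id=3 -> matches Pete
  - ticket 2 (Wrong timezone): agent_id=1 -> matches Zoe
  - ticket 3 (Login fails): agent_id=3 -> matches Pete
  - ticket 4 (Slow page load): agent_id=NULL, no match -> kept with NULL
  - ticket 5 (Broken link): agent_id=1 -> matches Zoe
All 5 rows appear; 1 has NULL agent.

SQL:
SELECT a.title, b.name AS agent
FROM tickets a
LEFT JOIN agents b ON a.agent_id = b.id

Result:
title          | agent
---------------+------
Wrong total    | Pete 
Wrong timezone | Zoe  
Login fails    | Pete 
Slow page load | NULL 
Broken link    | Zoe  


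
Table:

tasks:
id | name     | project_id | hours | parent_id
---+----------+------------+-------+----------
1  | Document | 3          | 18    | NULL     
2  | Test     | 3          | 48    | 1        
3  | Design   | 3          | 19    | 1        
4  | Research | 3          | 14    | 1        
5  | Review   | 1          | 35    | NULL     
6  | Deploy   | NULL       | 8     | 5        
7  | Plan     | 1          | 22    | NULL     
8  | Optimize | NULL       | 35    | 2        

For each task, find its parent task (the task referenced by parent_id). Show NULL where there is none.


This is a self-join: tasks is joined to a second copy of itself, matching each row's parent_id to another row's id. Use LEFT JOIN so rows with parent_id=NULL are kept.
  - task 1 (Document): parent_id=NULL -> NULL
  - task 2 (Test): parent_id=1 -> Document
  - task 3 (Design): parent_id=1 -> Document
  - task 4 (Research): parent_id=1 -> Document
  - task 5 (Review): parent_id=NULL -> NULL
  - task 6 (Deploy): parent_id=5 -> Review
  - task 7 (Plan): parent_id=NULL -> NULL
  - task 8 (Optimize): parent_id=2 -> Test

SQL:
SELECT a.name AS item, b.name AS parent
FROM tasks a
LEFT JOIN tasks b ON a.parent_id = b.id

Result:
item     | parent  
---------+---------
Document | NULL    
Test     | Document
Design   | Document
Research | Document
Review   | NULL    
Deploy   | Review  
Plan     | NULL    
Optimize | Test    


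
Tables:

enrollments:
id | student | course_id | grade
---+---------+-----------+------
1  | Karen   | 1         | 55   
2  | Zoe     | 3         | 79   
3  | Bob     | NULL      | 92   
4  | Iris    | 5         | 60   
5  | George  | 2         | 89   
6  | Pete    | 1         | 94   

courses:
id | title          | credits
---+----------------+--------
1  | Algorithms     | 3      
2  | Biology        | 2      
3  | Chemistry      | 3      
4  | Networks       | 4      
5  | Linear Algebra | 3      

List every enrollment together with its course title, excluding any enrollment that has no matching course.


INNER JOIN keeps only enrollments rows whose course_id matches an id in courses. Walk through each enrollment:
  - enrollment 1 (Karen): course_id=1 -> matches Algorithms
  - enrollment 2 (Zoe): course_id=3 -> matches Chemistry
  - enrollment 3 (Bob): course_id=NULL, no match -> dropped
  - enrollment 4 (Iris): course_id=5 -> matches Linear Algebra
  - enrollment 5 (George): course_id=2 -> matches Biology
  - enrollment 6 (Pete): course_id=1 -> matches Algorithms
So 1 of 6 rows is dropped.

SQL:
SELECT a.student, b.title AS course
FROM enrollments a
INNER JOIN courses b ON a.course_id = b.id

Result:
student | course        
--------+---------------
Karen   | Algorithms    
Zoe     | Chemistry     
Iris    | Linear Algebra
George  | Biology       
Pete    | Algorithms    


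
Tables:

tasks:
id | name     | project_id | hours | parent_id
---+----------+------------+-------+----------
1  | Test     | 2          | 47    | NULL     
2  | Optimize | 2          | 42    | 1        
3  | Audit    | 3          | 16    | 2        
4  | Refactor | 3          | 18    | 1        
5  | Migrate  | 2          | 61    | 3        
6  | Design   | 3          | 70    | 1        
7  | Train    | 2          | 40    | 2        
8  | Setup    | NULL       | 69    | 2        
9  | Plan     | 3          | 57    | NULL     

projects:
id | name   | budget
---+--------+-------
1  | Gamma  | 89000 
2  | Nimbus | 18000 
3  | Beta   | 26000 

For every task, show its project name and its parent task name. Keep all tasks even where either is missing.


Two LEFT JOINs from the same base table tasks: one to projects via project_id, one to tasks itself via parent_id. Both are LEFT so every task is preserved.
Match against projects:
  - task 1 (Test): project_id=2 -> matches Nimbus
  - task 2 (Optimize): project_id=2 -> matches Nimbus
  - task 3 (Audit): project_id=3 -> matches Beta
  - task 4 (Refactor): project_id=3 -> matches Beta
  - task 5 (Migrate): project_id=2 -> matches Nimbus
  - task 6 (Design): project_id=3 -> matches Beta
  - task 7 (Train): project_id=2 -> matches Nimbus
  - task 8 (Setup): project_id=NULL, no match -> kept with NULL
  - task 9 (Plan): project_id=3 -> matches Beta
Match against tasks (self):
  - task 1 (Test): parent_id=NULL -> NULL
  - task 2 (Optimize): parent_id=1 -> Test
  - task 3 (Audit): parent_id=2 -> Optimize
  - task 4 (Refactor): parent_id=1 -> Test
  - task 5 (Migrate): parent_id=3 -> Audit
  - task 6 (Design): parent_id=1 -> Test
  - task 7 (Train): parent_id=2 -> Optimize
  - task 8 (Setup): parent_id=2 -> Optimize
  - task 9 (Plan): parent_id=NULL -> NULL

SQL:
SELECT a.name, b.name AS project, c.name AS parent
FROM tasks a
LEFT JOIN projects b ON a.project_id = b.id
LEFT JOIN tasks c ON a.parent_id = c.id

Result:
name     | project | parent  
---------+---------+---------
Test     | Nimbus  | NULL    
Optimize | Nimbus  | Test    
Audit    | Beta    | Optimize
Refactor | Beta    | Test    
Migrate  | Nimbus  | Audit   
Design   | Beta    | Test    
Train    | Nimbus  | Optimize
Setup    | NULL    | Optimize
Plan     | Beta    | NULL    
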